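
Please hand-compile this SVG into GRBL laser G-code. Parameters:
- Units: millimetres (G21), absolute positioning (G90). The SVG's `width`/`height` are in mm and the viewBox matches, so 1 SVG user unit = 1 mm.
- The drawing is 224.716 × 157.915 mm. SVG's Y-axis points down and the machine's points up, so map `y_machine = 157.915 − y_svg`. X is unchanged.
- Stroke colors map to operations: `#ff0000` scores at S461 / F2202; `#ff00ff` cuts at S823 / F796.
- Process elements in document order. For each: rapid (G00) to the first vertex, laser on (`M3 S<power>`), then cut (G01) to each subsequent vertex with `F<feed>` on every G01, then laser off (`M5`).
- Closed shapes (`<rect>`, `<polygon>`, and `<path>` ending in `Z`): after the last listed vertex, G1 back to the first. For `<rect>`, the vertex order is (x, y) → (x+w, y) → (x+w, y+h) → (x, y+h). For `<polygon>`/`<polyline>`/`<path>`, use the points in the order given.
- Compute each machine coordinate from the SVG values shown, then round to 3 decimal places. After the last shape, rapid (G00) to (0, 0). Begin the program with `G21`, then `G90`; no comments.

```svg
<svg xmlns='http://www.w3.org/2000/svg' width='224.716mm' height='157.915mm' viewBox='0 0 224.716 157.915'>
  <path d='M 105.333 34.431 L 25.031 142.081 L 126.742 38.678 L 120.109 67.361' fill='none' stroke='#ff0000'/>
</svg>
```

G21
G90
G00 X105.333 Y123.484
M3 S461
G01 X25.031 Y15.834 F2202
G01 X126.742 Y119.237 F2202
G01 X120.109 Y90.554 F2202
M5
G00 X0.000 Y0.000

viewBox `0 0 224.716 157.915` with mm width/height → 1 unit = 1 mm. Flip: y_m = 157.915 − y_svg.

**Shape 1** — `<path>` open polyline, stroke `#ff0000` → score (S461, F2202). Machine vertices: (105.333,123.484) → (25.031,15.834) → (126.742,119.237) → (120.109,90.554). Open path.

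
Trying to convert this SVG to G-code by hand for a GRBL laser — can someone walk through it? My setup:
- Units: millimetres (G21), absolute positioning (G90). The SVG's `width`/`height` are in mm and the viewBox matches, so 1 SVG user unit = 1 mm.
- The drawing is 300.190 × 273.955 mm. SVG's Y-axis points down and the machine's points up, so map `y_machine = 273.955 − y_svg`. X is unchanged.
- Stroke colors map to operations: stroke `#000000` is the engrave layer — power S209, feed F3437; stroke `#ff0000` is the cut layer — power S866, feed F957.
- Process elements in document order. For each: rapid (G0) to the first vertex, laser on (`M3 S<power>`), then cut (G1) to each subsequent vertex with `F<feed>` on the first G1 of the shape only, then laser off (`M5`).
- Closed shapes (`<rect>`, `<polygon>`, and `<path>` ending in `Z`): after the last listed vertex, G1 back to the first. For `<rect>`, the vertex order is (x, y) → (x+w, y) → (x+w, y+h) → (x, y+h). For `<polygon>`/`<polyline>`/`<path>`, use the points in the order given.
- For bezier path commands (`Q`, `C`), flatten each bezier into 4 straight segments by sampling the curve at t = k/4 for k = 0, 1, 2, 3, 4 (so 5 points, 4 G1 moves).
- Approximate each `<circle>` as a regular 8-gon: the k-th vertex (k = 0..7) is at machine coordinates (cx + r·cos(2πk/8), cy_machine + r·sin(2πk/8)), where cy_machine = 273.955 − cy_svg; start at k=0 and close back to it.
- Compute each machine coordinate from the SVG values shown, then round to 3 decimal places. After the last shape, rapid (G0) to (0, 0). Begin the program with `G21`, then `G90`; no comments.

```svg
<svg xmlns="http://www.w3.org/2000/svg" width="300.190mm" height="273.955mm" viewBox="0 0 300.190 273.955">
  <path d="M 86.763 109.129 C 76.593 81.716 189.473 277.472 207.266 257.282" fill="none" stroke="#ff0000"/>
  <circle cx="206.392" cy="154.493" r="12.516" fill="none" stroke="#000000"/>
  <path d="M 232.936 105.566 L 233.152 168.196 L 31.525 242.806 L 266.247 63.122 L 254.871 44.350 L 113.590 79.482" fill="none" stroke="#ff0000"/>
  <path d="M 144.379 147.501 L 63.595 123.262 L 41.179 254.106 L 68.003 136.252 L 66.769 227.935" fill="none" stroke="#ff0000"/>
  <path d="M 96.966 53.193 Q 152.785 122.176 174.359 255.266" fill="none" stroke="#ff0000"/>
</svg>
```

G21
G90
G0 X86.763 Y164.826
M3 S866
G1 X98.799 Y150.403 F957
G1 X136.528 Y93.458
G1 X179.501 Y35.159
G1 X207.266 Y16.673
M5
G0 X218.908 Y119.462
M3 S209
G1 X215.242 Y128.312 F3437
G1 X206.392 Y131.978
G1 X197.542 Y128.312
G1 X193.876 Y119.462
G1 X197.542 Y110.612
G1 X206.392 Y106.946
G1 X215.242 Y110.612
G1 X218.908 Y119.462
M5
G0 X232.936 Y168.389
M3 S866
G1 X233.152 Y105.759 F957
G1 X31.525 Y31.149
G1 X266.247 Y210.833
G1 X254.871 Y229.605
G1 X113.590 Y194.473
M5
G0 X144.379 Y126.454
M3 S866
G1 X63.595 Y150.693 F957
G1 X41.179 Y19.849
G1 X68.003 Y137.703
G1 X66.769 Y46.020
M5
G0 X96.966 Y220.762
M3 S866
G1 X122.735 Y182.264 F957
G1 X144.224 Y135.752
G1 X161.432 Y81.227
G1 X174.359 Y18.689
M5
G0 X0.000 Y0.000

Since the viewBox matches the mm dimensions, user units are millimetres directly. The only transform is the Y-flip y_m = 273.955 − y_svg.

Shape 1 is a cubic bezier drawn with `<path>`. Its stroke #ff0000 means cut at S866, F957. After flipping Y the toolpath is (86.763,164.826) → (98.799,150.403) → (136.528,93.458) → (179.501,35.159) → (207.266,16.673).

Shape 2 is a circle drawn with `<circle>`. Its stroke #000000 means engrave at S209, F3437. After flipping Y the toolpath is (218.908,119.462) → (215.242,128.312) → (206.392,131.978) → (197.542,128.312) → (193.876,119.462) → (197.542,110.612) → (206.392,106.946) → (215.242,110.612) → (218.908,119.462), returning to the start.

Shape 3 is a open polyline drawn with `<path>`. Its stroke #ff0000 means cut at S866, F957. After flipping Y the toolpath is (232.936,168.389) → (233.152,105.759) → (31.525,31.149) → (266.247,210.833) → (254.871,229.605) → (113.590,194.473).

Shape 4 is a open polyline drawn with `<path>`. Its stroke #ff0000 means cut at S866, F957. After flipping Y the toolpath is (144.379,126.454) → (63.595,150.693) → (41.179,19.849) → (68.003,137.703) → (66.769,46.020).

Shape 5 is a quadratic bezier drawn with `<path>`. Its stroke #ff0000 means cut at S866, F957. After flipping Y the toolpath is (96.966,220.762) → (122.735,182.264) → (144.224,135.752) → (161.432,81.227) → (174.359,18.689).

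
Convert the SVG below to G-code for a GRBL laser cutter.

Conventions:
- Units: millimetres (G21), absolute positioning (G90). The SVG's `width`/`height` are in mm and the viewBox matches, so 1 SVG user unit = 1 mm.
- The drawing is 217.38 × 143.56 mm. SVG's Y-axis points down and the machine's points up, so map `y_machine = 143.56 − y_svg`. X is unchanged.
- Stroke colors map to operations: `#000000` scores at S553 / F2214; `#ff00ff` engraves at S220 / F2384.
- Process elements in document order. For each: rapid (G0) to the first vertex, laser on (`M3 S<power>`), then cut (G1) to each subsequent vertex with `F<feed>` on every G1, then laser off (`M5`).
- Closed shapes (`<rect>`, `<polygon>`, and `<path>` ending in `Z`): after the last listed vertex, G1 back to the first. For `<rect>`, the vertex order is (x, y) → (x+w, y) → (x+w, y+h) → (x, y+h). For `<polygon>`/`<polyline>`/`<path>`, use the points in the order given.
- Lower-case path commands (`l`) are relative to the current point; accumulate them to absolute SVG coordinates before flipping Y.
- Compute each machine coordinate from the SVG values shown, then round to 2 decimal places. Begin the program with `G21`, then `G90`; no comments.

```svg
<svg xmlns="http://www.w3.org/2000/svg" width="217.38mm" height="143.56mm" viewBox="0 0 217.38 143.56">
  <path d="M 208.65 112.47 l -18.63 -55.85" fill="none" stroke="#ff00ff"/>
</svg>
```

1 u = 1 mm; y_m = 143.56 − y.

[1] `<path>` line segment, #ff00ff→engrave S220 F2384: (208.65,31.09) → (190.02,86.94)

G21
G90
G0 X208.65 Y31.09
M3 S220
G1 X190.02 Y86.94 F2384
M5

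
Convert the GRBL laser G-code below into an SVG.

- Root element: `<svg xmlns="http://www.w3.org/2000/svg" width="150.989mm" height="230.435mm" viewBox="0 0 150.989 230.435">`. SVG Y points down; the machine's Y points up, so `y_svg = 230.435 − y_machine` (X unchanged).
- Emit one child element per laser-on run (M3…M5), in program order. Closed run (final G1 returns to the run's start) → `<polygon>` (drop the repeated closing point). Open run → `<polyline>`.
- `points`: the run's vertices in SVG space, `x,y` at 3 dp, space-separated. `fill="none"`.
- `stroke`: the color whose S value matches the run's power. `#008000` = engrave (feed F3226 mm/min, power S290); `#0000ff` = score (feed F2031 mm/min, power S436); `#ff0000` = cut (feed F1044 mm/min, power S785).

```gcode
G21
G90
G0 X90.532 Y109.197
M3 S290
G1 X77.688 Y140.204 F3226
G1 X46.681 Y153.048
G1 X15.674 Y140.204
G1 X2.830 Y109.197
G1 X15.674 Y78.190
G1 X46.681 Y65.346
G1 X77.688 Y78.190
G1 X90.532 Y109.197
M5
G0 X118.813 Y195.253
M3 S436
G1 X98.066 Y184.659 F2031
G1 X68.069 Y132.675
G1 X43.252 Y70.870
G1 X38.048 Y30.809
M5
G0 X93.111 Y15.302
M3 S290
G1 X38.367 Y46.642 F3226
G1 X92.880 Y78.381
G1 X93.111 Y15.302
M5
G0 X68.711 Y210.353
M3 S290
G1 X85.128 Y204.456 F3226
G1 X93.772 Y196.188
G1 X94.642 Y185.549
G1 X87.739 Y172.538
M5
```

Machine Y-up, SVG Y-down with viewBox height 230.435, so y_svg = 230.435 − y_machine; X carries over.

Run 1: the run's S290 means `#008000` (engrave). The run returns to its start, so emit a `<polygon>` with points (Y-flipped): 90.532,121.238 77.688,90.231 46.681,77.387 15.674,90.231 2.830,121.238 15.674,152.245 46.681,165.089 77.688,152.245.

Run 2: the run's S436 means `#0000ff` (score). The run is open, so emit a `<polyline>` with points (Y-flipped): 118.813,35.182 98.066,45.776 68.069,97.760 43.252,159.565 38.048,199.626.

Run 3: power S290 maps to stroke `#008000` (engrave). The run returns to its start, so emit a `<polygon>` with points (Y-flipped): 93.111,215.133 38.367,183.793 92.880,152.054.

Run 4: the run's S290 means `#008000` (engrave). The run is open, so emit a `<polyline>` with points (Y-flipped): 68.711,20.082 85.128,25.979 93.772,34.247 94.642,44.886 87.739,57.897.

<svg xmlns="http://www.w3.org/2000/svg" width="150.989mm" height="230.435mm" viewBox="0 0 150.989 230.435">
  <polygon points="90.532,121.238 77.688,90.231 46.681,77.387 15.674,90.231 2.830,121.238 15.674,152.245 46.681,165.089 77.688,152.245" fill="none" stroke="#008000"/>
  <polyline points="118.813,35.182 98.066,45.776 68.069,97.760 43.252,159.565 38.048,199.626" fill="none" stroke="#0000ff"/>
  <polygon points="93.111,215.133 38.367,183.793 92.880,152.054" fill="none" stroke="#008000"/>
  <polyline points="68.711,20.082 85.128,25.979 93.772,34.247 94.642,44.886 87.739,57.897" fill="none" stroke="#008000"/>
</svg>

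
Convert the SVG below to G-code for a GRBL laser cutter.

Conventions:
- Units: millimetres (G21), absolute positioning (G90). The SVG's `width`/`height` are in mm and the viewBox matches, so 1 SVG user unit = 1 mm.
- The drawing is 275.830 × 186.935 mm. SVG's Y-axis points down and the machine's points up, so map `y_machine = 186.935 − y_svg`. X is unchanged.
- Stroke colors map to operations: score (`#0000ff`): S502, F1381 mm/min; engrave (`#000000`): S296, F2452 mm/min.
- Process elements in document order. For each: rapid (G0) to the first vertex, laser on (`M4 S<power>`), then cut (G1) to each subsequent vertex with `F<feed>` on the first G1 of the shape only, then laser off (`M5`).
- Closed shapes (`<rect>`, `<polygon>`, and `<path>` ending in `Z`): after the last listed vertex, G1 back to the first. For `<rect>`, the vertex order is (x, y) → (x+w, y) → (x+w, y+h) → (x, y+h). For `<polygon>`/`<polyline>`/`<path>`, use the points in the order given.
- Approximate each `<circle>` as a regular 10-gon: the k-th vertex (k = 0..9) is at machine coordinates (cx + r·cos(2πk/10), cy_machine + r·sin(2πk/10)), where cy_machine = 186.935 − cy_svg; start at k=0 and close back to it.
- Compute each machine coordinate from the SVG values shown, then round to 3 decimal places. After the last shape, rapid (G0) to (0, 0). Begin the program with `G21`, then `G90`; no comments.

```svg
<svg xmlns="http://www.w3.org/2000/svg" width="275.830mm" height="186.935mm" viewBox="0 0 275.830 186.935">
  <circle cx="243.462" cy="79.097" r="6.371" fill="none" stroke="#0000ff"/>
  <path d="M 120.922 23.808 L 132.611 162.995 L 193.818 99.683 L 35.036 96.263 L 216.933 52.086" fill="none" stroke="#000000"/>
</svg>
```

viewBox `0 0 275.830 186.935` with mm width/height → 1 unit = 1 mm. Flip: y_m = 186.935 − y_svg.

**Shape 1** — `<circle>` circle, stroke `#0000ff` → score (S502, F1381). Machine vertices: (249.833,107.838) → (248.616,111.583) → (245.431,113.897) → (241.493,113.897) → (238.308,111.583) → (237.091,107.838) → (238.308,104.093) → (241.493,101.779) → (245.431,101.779) → (248.616,104.093) → (249.833,107.838). Closed: final G1 returns to the first vertex.

**Shape 2** — `<path>` open polyline, stroke `#000000` → engrave (S296, F2452). Machine vertices: (120.922,163.127) → (132.611,23.940) → (193.818,87.252) → (35.036,90.672) → (216.933,134.849). Open path.

G21
G90
G0 X249.833 Y107.838
M4 S502
G1 X248.616 Y111.583 F1381
G1 X245.431 Y113.897
G1 X241.493 Y113.897
G1 X238.308 Y111.583
G1 X237.091 Y107.838
G1 X238.308 Y104.093
G1 X241.493 Y101.779
G1 X245.431 Y101.779
G1 X248.616 Y104.093
G1 X249.833 Y107.838
M5
G0 X120.922 Y163.127
M4 S296
G1 X132.611 Y23.940 F2452
G1 X193.818 Y87.252
G1 X35.036 Y90.672
G1 X216.933 Y134.849
M5
G0 X0.000 Y0.000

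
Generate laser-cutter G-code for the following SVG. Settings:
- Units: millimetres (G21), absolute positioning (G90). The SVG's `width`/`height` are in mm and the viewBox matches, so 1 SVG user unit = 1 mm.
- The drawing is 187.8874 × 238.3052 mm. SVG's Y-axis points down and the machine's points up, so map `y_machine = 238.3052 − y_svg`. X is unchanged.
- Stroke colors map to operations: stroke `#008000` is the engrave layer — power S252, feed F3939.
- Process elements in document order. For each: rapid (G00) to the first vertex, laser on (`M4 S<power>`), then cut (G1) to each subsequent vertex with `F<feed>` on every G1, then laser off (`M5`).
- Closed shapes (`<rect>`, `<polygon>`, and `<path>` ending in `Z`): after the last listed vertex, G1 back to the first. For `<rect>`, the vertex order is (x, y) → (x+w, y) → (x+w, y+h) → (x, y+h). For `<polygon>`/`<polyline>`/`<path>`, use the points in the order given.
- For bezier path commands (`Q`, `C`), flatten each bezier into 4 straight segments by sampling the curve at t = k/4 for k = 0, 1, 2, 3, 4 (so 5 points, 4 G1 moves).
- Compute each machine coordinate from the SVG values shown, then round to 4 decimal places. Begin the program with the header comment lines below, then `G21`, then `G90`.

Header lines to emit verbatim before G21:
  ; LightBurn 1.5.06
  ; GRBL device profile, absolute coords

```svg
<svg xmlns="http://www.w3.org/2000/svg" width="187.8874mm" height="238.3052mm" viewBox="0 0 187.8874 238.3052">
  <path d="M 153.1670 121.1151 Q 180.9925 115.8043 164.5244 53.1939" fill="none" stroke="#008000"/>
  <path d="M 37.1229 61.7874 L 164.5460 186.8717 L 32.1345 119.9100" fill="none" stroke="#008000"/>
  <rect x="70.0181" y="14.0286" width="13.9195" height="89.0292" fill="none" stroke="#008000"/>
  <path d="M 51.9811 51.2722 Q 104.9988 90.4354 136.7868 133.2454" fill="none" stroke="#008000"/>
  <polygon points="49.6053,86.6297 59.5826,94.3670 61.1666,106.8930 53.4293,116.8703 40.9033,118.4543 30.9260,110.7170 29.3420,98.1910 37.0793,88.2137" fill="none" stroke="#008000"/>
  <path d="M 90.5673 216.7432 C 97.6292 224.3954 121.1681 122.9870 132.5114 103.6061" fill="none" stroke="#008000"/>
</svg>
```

; LightBurn 1.5.06
; GRBL device profile, absolute coords
G21
G90
G00 X153.1670 Y117.1901
M4 S252
G1 X164.3114 Y123.4267 F3939
G1 X169.9191 Y136.8258 F3939
G1 X169.9901 Y157.3873 F3939
G1 X164.5244 Y185.1113 F3939
M5
G00 X37.1229 Y176.5178
M4 S252
G1 X164.5460 Y51.4335 F3939
G1 X32.1345 Y118.3952 F3939
M5
G00 X70.0181 Y224.2766
M4 S252
G1 X83.9376 Y224.2766 F3939
G1 X83.9376 Y135.2474 F3939
G1 X70.0181 Y135.2474 F3939
G1 X70.0181 Y224.2766 F3939
M5
G00 X51.9811 Y187.0330
M4 S252
G1 X77.1631 Y167.2235 F3939
G1 X99.6914 Y146.9581 F3939
G1 X119.5659 Y126.2369 F3939
G1 X136.7868 Y105.0598 F3939
M5
G00 X49.6053 Y151.6755
M4 S252
G1 X59.5826 Y143.9382 F3939
G1 X61.1666 Y131.4122 F3939
G1 X53.4293 Y121.4349 F3939
G1 X40.9033 Y119.8509 F3939
G1 X30.9260 Y127.5882 F3939
G1 X29.3420 Y140.1142 F3939
G1 X37.0793 Y150.0915 F3939
G1 X49.6053 Y151.6755 F3939
M5
G00 X90.5673 Y21.5620
M4 S252
G1 X98.5052 Y33.2860 F3939
G1 X109.9338 Y67.9931 F3939
G1 X122.1653 Y107.7690 F3939
G1 X132.5114 Y134.6991 F3939
M5

1 u = 1 mm; y_m = 238.3052 − y.

[1] `<path>` quadratic bezier, #008000→engrave S252 F3939: (153.1670,117.1901) → (164.3114,123.4267) → (169.9191,136.8258) → (169.9901,157.3873) → (164.5244,185.1113)

[2] `<path>` open polyline, #008000→engrave S252 F3939: (37.1229,176.5178) → (164.5460,51.4335) → (32.1345,118.3952)

[3] `<rect>` rectangle, #008000→engrave S252 F3939: (70.0181,224.2766) → (83.9376,224.2766) → (83.9376,135.2474) → (70.0181,135.2474) → (70.0181,224.2766) (closed)

[4] `<path>` quadratic bezier, #008000→engrave S252 F3939: (51.9811,187.0330) → (77.1631,167.2235) → (99.6914,146.9581) → (119.5659,126.2369) → (136.7868,105.0598)

[5] `<polygon>` regular polygon, #008000→engrave S252 F3939: (49.6053,151.6755) → (59.5826,143.9382) → (61.1666,131.4122) → (53.4293,121.4349) → (40.9033,119.8509) → (30.9260,127.5882) → (29.3420,140.1142) → (37.0793,150.0915) → (49.6053,151.6755) (closed)

[6] `<path>` cubic bezier, #008000→engrave S252 F3939: (90.5673,21.5620) → (98.5052,33.2860) → (109.9338,67.9931) → (122.1653,107.7690) → (132.5114,134.6991)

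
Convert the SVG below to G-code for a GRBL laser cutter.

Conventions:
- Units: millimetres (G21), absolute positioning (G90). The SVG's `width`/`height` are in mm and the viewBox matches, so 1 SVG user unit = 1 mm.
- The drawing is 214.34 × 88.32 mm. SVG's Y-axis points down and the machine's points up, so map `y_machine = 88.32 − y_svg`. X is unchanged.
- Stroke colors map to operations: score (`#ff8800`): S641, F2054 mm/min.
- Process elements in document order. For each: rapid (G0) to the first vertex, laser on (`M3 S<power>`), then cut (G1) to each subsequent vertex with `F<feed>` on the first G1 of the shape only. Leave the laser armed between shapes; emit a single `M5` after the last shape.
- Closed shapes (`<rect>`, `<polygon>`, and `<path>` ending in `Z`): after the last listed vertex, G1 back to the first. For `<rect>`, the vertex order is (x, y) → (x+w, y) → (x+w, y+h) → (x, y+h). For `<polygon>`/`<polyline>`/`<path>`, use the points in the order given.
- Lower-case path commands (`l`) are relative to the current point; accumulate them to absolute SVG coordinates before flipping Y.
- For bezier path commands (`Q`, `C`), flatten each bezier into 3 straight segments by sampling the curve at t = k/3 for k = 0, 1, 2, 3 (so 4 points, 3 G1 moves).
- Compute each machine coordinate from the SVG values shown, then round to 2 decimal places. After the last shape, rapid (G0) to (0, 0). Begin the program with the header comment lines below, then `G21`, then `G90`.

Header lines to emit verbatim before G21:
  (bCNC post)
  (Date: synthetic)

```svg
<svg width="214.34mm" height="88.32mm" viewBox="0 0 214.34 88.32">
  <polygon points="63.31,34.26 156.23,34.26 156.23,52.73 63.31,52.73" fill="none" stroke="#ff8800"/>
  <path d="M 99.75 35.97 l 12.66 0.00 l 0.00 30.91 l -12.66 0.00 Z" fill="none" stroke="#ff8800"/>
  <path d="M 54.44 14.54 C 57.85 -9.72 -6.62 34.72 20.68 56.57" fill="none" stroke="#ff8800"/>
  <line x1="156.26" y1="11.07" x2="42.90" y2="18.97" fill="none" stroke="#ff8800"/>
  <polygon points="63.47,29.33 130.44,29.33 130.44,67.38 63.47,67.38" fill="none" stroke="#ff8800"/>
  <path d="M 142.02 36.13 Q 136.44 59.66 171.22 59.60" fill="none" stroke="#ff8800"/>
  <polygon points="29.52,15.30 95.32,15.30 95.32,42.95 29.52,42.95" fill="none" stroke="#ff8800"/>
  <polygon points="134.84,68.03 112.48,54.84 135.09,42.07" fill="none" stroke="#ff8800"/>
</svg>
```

Since the viewBox matches the mm dimensions, user units are millimetres directly. The only transform is the Y-flip y_m = 88.32 − y_svg.

Shape 1 is a rectangle drawn with `<polygon>`. Its stroke #ff8800 means score at S641, F2054. After flipping Y the toolpath is (63.31,54.06) → (156.23,54.06) → (156.23,35.59) → (63.31,35.59) → (63.31,54.06), returning to the start.

Shape 2 is a rectangle drawn with `<path>`. Its stroke #ff8800 means score at S641, F2054. After flipping Y the toolpath is (99.75,52.35) → (112.41,52.35) → (112.41,21.44) → (99.75,21.44) → (99.75,52.35), returning to the start.

Shape 3 is a cubic bezier drawn with `<path>`. Its stroke #ff8800 means score at S641, F2054. After flipping Y the toolpath is (54.44,73.78) → (41.14,78.52) → (18.06,57.75) → (20.68,31.75).

Shape 4 is a line segment drawn with `<line>`. Its stroke #ff8800 means score at S641, F2054. After flipping Y the toolpath is (156.26,77.25) → (42.90,69.35).

Shape 5 is a rectangle drawn with `<polygon>`. Its stroke #ff8800 means score at S641, F2054. After flipping Y the toolpath is (63.47,58.99) → (130.44,58.99) → (130.44,20.94) → (63.47,20.94) → (63.47,58.99), returning to the start.

Shape 6 is a quadratic bezier drawn with `<path>`. Its stroke #ff8800 means score at S641, F2054. After flipping Y the toolpath is (142.02,52.19) → (142.78,39.12) → (152.52,31.30) → (171.22,28.72).

Shape 7 is a rectangle drawn with `<polygon>`. Its stroke #ff8800 means score at S641, F2054. After flipping Y the toolpath is (29.52,73.02) → (95.32,73.02) → (95.32,45.37) → (29.52,45.37) → (29.52,73.02), returning to the start.

Shape 8 is a regular polygon drawn with `<polygon>`. Its stroke #ff8800 means score at S641, F2054. After flipping Y the toolpath is (134.84,20.29) → (112.48,33.48) → (135.09,46.25) → (134.84,20.29), returning to the start.

(bCNC post)
(Date: synthetic)
G21
G90
G0 X63.31 Y54.06
M3 S641
G1 X156.23 Y54.06 F2054
G1 X156.23 Y35.59
G1 X63.31 Y35.59
G1 X63.31 Y54.06
G0 X99.75 Y52.35
M3 S641
G1 X112.41 Y52.35 F2054
G1 X112.41 Y21.44
G1 X99.75 Y21.44
G1 X99.75 Y52.35
G0 X54.44 Y73.78
M3 S641
G1 X41.14 Y78.52 F2054
G1 X18.06 Y57.75
G1 X20.68 Y31.75
G0 X156.26 Y77.25
M3 S641
G1 X42.90 Y69.35 F2054
G0 X63.47 Y58.99
M3 S641
G1 X130.44 Y58.99 F2054
G1 X130.44 Y20.94
G1 X63.47 Y20.94
G1 X63.47 Y58.99
G0 X142.02 Y52.19
M3 S641
G1 X142.78 Y39.12 F2054
G1 X152.52 Y31.30
G1 X171.22 Y28.72
G0 X29.52 Y73.02
M3 S641
G1 X95.32 Y73.02 F2054
G1 X95.32 Y45.37
G1 X29.52 Y45.37
G1 X29.52 Y73.02
G0 X134.84 Y20.29
M3 S641
G1 X112.48 Y33.48 F2054
G1 X135.09 Y46.25
G1 X134.84 Y20.29
M5
G0 X0.00 Y0.00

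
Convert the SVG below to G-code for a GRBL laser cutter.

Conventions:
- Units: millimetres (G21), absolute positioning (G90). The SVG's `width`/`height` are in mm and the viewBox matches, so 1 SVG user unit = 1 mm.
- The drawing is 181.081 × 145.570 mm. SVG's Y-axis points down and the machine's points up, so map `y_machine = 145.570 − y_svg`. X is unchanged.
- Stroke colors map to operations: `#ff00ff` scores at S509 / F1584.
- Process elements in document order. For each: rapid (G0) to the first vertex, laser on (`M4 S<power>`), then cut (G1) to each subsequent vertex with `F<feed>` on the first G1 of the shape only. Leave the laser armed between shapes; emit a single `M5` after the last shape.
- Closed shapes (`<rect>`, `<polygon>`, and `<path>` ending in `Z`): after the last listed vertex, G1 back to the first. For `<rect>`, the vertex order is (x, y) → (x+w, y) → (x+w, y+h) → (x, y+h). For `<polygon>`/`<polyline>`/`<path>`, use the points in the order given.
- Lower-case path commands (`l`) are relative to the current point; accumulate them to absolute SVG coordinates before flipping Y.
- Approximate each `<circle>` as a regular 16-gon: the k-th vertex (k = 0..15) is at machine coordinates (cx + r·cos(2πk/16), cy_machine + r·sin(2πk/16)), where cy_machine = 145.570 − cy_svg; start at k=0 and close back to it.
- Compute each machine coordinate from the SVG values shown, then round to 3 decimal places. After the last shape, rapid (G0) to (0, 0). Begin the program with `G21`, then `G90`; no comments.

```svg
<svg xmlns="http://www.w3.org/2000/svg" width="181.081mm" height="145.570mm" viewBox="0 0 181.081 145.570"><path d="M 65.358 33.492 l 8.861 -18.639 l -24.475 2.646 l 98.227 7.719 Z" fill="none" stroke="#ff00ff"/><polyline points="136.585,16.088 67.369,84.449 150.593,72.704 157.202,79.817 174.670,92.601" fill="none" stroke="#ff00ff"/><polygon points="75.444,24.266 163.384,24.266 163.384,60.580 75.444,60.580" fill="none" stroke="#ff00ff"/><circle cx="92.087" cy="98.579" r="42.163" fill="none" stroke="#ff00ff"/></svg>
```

G21
G90
G0 X65.358 Y112.078
M4 S509
G1 X74.219 Y130.717 F1584
G1 X49.744 Y128.071
G1 X147.971 Y120.352
G1 X65.358 Y112.078
G0 X136.585 Y129.482
M4 S509
G1 X67.369 Y61.121 F1584
G1 X150.593 Y72.866
G1 X157.202 Y65.753
G1 X174.670 Y52.969
G0 X75.444 Y121.304
M4 S509
G1 X163.384 Y121.304 F1584
G1 X163.384 Y84.990
G1 X75.444 Y84.990
G1 X75.444 Y121.304
G0 X134.250 Y46.991
M4 S509
G1 X131.041 Y63.126 F1584
G1 X121.901 Y76.805
G1 X108.222 Y85.945
G1 X92.087 Y89.154
G1 X75.952 Y85.945
G1 X62.273 Y76.805
G1 X53.133 Y63.126
G1 X49.924 Y46.991
G1 X53.133 Y30.856
G1 X62.273 Y17.177
G1 X75.952 Y8.037
G1 X92.087 Y4.828
G1 X108.222 Y8.037
G1 X121.901 Y17.177
G1 X131.041 Y30.856
G1 X134.250 Y46.991
M5
G0 X0.000 Y0.000

Since the viewBox matches the mm dimensions, user units are millimetres directly. The only transform is the Y-flip y_m = 145.570 − y_svg.

Shape 1 is a closed polygon drawn with `<path>`. Its stroke #ff00ff means score at S509, F1584. After flipping Y the toolpath is (65.358,112.078) → (74.219,130.717) → (49.744,128.071) → (147.971,120.352) → (65.358,112.078), returning to the start.

Shape 2 is a open polyline drawn with `<polyline>`. Its stroke #ff00ff means score at S509, F1584. After flipping Y the toolpath is (136.585,129.482) → (67.369,61.121) → (150.593,72.866) → (157.202,65.753) → (174.670,52.969).

Shape 3 is a rectangle drawn with `<polygon>`. Its stroke #ff00ff means score at S509, F1584. After flipping Y the toolpath is (75.444,121.304) → (163.384,121.304) → (163.384,84.990) → (75.444,84.990) → (75.444,121.304), returning to the start.

Shape 4 is a circle drawn with `<circle>`. Its stroke #ff00ff means score at S509, F1584. After flipping Y the toolpath is (134.250,46.991) → (131.041,63.126) → (121.901,76.805) → (108.222,85.945) → (92.087,89.154) → (75.952,85.945) → (62.273,76.805) → (53.133,63.126) → (49.924,46.991) → (53.133,30.856) → (62.273,17.177) → (75.952,8.037) → (92.087,4.828) → (108.222,8.037) → (121.901,17.177) → (131.041,30.856) → (134.250,46.991), returning to the start.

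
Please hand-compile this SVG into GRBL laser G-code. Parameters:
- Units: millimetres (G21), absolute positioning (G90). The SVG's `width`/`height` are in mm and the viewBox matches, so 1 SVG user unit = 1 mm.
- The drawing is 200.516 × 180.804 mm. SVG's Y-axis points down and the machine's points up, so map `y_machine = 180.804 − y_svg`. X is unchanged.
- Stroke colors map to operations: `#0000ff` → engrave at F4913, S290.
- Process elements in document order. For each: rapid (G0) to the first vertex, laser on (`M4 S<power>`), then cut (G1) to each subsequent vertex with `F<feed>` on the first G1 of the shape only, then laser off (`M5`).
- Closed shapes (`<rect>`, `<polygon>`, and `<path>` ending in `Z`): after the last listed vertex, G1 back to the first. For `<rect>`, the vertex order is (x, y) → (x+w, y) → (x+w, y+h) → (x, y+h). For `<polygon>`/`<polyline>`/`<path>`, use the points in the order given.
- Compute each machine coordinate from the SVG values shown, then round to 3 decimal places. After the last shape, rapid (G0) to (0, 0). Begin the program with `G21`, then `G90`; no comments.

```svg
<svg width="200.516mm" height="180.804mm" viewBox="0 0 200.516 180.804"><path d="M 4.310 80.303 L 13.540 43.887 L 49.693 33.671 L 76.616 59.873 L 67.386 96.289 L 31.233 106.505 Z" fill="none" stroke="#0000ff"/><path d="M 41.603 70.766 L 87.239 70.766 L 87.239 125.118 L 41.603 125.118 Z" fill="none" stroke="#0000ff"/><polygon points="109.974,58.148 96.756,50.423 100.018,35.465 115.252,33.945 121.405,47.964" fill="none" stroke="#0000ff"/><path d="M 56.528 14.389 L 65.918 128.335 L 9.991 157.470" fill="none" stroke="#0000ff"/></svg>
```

Since the viewBox matches the mm dimensions, user units are millimetres directly. The only transform is the Y-flip y_m = 180.804 − y_svg.

Shape 1 is a regular polygon drawn with `<path>`. Its stroke #0000ff means engrave at S290, F4913. After flipping Y the toolpath is (4.310,100.501) → (13.540,136.917) → (49.693,147.133) → (76.616,120.931) → (67.386,84.515) → (31.233,74.299) → (4.310,100.501), returning to the start.

Shape 2 is a rectangle drawn with `<path>`. Its stroke #0000ff means engrave at S290, F4913. After flipping Y the toolpath is (41.603,110.038) → (87.239,110.038) → (87.239,55.686) → (41.603,55.686) → (41.603,110.038), returning to the start.

Shape 3 is a regular polygon drawn with `<polygon>`. Its stroke #0000ff means engrave at S290, F4913. After flipping Y the toolpath is (109.974,122.656) → (96.756,130.381) → (100.018,145.339) → (115.252,146.859) → (121.405,132.840) → (109.974,122.656), returning to the start.

Shape 4 is a open polyline drawn with `<path>`. Its stroke #0000ff means engrave at S290, F4913. After flipping Y the toolpath is (56.528,166.415) → (65.918,52.469) → (9.991,23.334).

G21
G90
G0 X4.310 Y100.501
M4 S290
G1 X13.540 Y136.917 F4913
G1 X49.693 Y147.133
G1 X76.616 Y120.931
G1 X67.386 Y84.515
G1 X31.233 Y74.299
G1 X4.310 Y100.501
M5
G0 X41.603 Y110.038
M4 S290
G1 X87.239 Y110.038 F4913
G1 X87.239 Y55.686
G1 X41.603 Y55.686
G1 X41.603 Y110.038
M5
G0 X109.974 Y122.656
M4 S290
G1 X96.756 Y130.381 F4913
G1 X100.018 Y145.339
G1 X115.252 Y146.859
G1 X121.405 Y132.840
G1 X109.974 Y122.656
M5
G0 X56.528 Y166.415
M4 S290
G1 X65.918 Y52.469 F4913
G1 X9.991 Y23.334
M5
G0 X0.000 Y0.000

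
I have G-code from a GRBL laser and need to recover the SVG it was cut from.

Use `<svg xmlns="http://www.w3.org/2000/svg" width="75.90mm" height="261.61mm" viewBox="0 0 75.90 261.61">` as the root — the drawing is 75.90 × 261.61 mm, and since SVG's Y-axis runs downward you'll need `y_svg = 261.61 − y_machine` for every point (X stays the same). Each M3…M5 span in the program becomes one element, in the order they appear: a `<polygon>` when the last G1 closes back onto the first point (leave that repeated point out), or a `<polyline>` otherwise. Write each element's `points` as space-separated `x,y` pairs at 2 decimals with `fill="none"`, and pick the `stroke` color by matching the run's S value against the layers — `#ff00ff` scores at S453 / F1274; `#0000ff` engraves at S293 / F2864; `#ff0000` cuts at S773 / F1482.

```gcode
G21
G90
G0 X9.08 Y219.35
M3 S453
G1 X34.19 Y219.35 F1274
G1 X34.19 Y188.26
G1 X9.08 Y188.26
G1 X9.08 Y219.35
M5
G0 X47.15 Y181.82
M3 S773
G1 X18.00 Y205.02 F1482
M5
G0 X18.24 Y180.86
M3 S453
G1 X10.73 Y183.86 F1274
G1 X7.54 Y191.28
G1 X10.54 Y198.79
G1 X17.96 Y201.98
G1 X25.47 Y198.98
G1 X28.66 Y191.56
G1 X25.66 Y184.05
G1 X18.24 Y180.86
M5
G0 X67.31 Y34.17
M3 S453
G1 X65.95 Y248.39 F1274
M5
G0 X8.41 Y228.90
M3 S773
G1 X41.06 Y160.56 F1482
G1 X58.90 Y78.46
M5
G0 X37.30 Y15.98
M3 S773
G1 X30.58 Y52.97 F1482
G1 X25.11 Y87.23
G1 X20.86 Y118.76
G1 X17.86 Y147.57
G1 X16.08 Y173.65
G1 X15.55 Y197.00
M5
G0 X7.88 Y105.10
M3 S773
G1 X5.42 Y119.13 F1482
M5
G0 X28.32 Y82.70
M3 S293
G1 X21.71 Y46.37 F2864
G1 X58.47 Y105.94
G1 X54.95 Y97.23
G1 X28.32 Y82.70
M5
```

<svg xmlns="http://www.w3.org/2000/svg" width="75.90mm" height="261.61mm" viewBox="0 0 75.90 261.61">
  <polygon points="9.08,42.26 34.19,42.26 34.19,73.35 9.08,73.35" fill="none" stroke="#ff00ff"/>
  <polyline points="47.15,79.79 18.00,56.59" fill="none" stroke="#ff0000"/>
  <polygon points="18.24,80.75 10.73,77.75 7.54,70.33 10.54,62.82 17.96,59.63 25.47,62.63 28.66,70.05 25.66,77.56" fill="none" stroke="#ff00ff"/>
  <polyline points="67.31,227.44 65.95,13.22" fill="none" stroke="#ff00ff"/>
  <polyline points="8.41,32.71 41.06,101.05 58.90,183.15" fill="none" stroke="#ff0000"/>
  <polyline points="37.30,245.63 30.58,208.64 25.11,174.38 20.86,142.85 17.86,114.04 16.08,87.96 15.55,64.61" fill="none" stroke="#ff0000"/>
  <polyline points="7.88,156.51 5.42,142.48" fill="none" stroke="#ff0000"/>
  <polygon points="28.32,178.91 21.71,215.24 58.47,155.67 54.95,164.38" fill="none" stroke="#0000ff"/>
</svg>

Each laser-on run becomes one SVG element. Flip Y back into SVG space with y_svg = 261.61 − y_machine.

Run 1: S453 ⇒ score layer `#ff00ff`. The run returns to its start, so emit a `<polygon>` with points (Y-flipped): 9.08,42.26 34.19,42.26 34.19,73.35 9.08,73.35.

Run 2: power S773 maps to stroke `#ff0000` (cut). The run is open, so emit a `<polyline>` with points (Y-flipped): 47.15,79.79 18.00,56.59.

Run 3: power S453 maps to stroke `#ff00ff` (score). The run returns to its start, so emit a `<polygon>` with points (Y-flipped): 18.24,80.75 10.73,77.75 7.54,70.33 10.54,62.82 17.96,59.63 25.47,62.63 28.66,70.05 25.66,77.56.

Run 4: the run's S453 means `#ff00ff` (score). The run is open, so emit a `<polyline>` with points (Y-flipped): 67.31,227.44 65.95,13.22.

Run 5: power S773 maps to stroke `#ff0000` (cut). The run is open, so emit a `<polyline>` with points (Y-flipped): 8.41,32.71 41.06,101.05 58.90,183.15.

Run 6: the run's S773 means `#ff0000` (cut). The run is open, so emit a `<polyline>` with points (Y-flipped): 37.30,245.63 30.58,208.64 25.11,174.38 20.86,142.85 17.86,114.04 16.08,87.96 15.55,64.61.

Run 7: the run's S773 means `#ff0000` (cut). The run is open, so emit a `<polyline>` with points (Y-flipped): 7.88,156.51 5.42,142.48.

Run 8: S293 ⇒ engrave layer `#0000ff`. The run returns to its start, so emit a `<polygon>` with points (Y-flipped): 28.32,178.91 21.71,215.24 58.47,155.67 54.95,164.38.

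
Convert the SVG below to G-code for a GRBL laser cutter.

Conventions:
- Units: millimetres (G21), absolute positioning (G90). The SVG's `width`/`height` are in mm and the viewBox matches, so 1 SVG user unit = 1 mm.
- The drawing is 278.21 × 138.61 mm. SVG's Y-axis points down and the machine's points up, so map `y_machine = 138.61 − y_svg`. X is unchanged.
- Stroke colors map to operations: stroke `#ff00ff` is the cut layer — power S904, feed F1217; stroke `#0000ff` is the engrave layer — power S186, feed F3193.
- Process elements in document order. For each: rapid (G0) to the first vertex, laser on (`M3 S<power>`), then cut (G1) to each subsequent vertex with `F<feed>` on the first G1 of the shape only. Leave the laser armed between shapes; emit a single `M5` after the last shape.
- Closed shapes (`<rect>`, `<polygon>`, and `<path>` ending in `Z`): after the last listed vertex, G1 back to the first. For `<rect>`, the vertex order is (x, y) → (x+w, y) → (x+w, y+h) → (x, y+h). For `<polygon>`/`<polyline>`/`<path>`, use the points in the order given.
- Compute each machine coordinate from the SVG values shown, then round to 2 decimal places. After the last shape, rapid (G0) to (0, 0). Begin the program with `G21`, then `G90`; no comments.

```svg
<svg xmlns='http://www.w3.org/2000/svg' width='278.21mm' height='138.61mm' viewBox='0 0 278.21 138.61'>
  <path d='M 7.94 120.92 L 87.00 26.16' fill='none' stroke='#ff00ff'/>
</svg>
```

G21
G90
G0 X7.94 Y17.69
M3 S904
G1 X87.00 Y112.45 F1217
M5
G0 X0.00 Y0.00

1 u = 1 mm; y_m = 138.61 − y.

[1] `<path>` line segment, #ff00ff→cut S904 F1217: (7.94,17.69) → (87.00,112.45)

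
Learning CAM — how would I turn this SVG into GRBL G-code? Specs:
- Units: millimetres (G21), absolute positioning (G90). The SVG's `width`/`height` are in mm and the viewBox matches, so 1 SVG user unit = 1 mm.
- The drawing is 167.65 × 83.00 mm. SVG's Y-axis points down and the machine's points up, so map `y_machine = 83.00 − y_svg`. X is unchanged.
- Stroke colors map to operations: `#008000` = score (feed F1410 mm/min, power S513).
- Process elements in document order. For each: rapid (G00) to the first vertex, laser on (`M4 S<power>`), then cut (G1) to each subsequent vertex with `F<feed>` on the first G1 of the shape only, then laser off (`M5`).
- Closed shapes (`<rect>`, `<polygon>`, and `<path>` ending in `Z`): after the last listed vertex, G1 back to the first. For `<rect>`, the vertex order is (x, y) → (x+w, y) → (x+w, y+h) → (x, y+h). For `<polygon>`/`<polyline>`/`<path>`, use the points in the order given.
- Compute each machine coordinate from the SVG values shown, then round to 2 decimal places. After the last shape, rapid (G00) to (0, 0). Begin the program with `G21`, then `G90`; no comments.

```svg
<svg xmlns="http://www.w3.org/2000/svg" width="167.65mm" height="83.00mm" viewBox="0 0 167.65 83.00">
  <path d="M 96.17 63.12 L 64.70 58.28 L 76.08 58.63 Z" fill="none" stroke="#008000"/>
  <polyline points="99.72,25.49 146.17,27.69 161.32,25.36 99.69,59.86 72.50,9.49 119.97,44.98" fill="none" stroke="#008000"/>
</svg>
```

1 u = 1 mm; y_m = 83.00 − y.

[1] `<path>` closed polygon, #008000→score S513 F1410: (96.17,19.88) → (64.70,24.72) → (76.08,24.37) → (96.17,19.88) (closed)

[2] `<polyline>` open polyline, #008000→score S513 F1410: (99.72,57.51) → (146.17,55.31) → (161.32,57.64) → (99.69,23.14) → (72.50,73.51) → (119.97,38.02)

G21
G90
G00 X96.17 Y19.88
M4 S513
G1 X64.70 Y24.72 F1410
G1 X76.08 Y24.37
G1 X96.17 Y19.88
M5
G00 X99.72 Y57.51
M4 S513
G1 X146.17 Y55.31 F1410
G1 X161.32 Y57.64
G1 X99.69 Y23.14
G1 X72.50 Y73.51
G1 X119.97 Y38.02
M5
G00 X0.00 Y0.00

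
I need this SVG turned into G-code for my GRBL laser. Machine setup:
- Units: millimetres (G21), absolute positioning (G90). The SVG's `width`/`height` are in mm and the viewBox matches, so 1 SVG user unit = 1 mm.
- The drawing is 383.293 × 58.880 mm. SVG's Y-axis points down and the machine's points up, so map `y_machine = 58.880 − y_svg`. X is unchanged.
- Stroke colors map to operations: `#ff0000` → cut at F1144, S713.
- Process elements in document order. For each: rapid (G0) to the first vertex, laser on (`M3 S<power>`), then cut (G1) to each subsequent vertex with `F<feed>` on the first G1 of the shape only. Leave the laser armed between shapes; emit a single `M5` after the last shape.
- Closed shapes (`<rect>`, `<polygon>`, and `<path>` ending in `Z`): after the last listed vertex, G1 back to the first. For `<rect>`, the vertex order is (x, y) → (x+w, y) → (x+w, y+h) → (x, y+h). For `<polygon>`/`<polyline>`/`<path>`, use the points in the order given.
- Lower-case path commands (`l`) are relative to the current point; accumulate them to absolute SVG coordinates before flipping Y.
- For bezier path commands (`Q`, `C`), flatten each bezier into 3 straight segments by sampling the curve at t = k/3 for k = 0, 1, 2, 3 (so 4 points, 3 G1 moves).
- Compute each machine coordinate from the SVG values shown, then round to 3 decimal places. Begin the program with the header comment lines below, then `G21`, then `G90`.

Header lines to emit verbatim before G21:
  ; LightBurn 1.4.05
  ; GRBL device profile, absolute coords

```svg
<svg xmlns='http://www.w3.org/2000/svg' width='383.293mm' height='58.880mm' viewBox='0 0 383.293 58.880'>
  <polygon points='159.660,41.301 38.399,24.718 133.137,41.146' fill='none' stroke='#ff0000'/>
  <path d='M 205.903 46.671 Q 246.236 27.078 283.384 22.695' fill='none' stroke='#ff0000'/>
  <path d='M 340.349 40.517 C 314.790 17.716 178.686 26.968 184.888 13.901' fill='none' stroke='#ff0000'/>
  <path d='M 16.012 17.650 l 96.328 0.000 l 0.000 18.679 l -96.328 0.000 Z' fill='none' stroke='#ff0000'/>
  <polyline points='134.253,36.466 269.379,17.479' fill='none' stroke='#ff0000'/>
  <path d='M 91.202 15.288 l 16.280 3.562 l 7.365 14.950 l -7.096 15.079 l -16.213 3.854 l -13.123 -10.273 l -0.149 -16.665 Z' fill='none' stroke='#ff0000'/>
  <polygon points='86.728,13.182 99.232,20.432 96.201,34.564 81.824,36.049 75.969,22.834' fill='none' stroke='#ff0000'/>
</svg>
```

Since the viewBox matches the mm dimensions, user units are millimetres directly. The only transform is the Y-flip y_m = 58.880 − y_svg.

Shape 1 is a closed polygon drawn with `<polygon>`. Its stroke #ff0000 means cut at S713, F1144. After flipping Y the toolpath is (159.660,17.579) → (38.399,34.162) → (133.137,17.734) → (159.660,17.579), returning to the start.

Shape 2 is a quadratic bezier drawn with `<path>`. Its stroke #ff0000 means cut at S713, F1144. After flipping Y the toolpath is (205.903,12.209) → (232.438,23.581) → (258.265,31.573) → (283.384,36.185).

Shape 3 is a cubic bezier drawn with `<path>`. Its stroke #ff0000 means cut at S713, F1144. After flipping Y the toolpath is (340.349,18.363) → (287.307,32.493) → (216.756,37.338) → (184.888,44.979).

Shape 4 is a rectangle drawn with `<path>`. Its stroke #ff0000 means cut at S713, F1144. After flipping Y the toolpath is (16.012,41.230) → (112.340,41.230) → (112.340,22.551) → (16.012,22.551) → (16.012,41.230), returning to the start.

Shape 5 is a line segment drawn with `<polyline>`. Its stroke #ff0000 means cut at S713, F1144. After flipping Y the toolpath is (134.253,22.414) → (269.379,41.401).

Shape 6 is a regular polygon drawn with `<path>`. Its stroke #ff0000 means cut at S713, F1144. After flipping Y the toolpath is (91.202,43.592) → (107.482,40.030) → (114.847,25.080) → (107.751,10.001) → (91.538,6.147) → (78.415,16.420) → (78.266,33.085) → (91.202,43.592), returning to the start.

Shape 7 is a regular polygon drawn with `<polygon>`. Its stroke #ff0000 means cut at S713, F1144. After flipping Y the toolpath is (86.728,45.698) → (99.232,38.448) → (96.201,24.316) → (81.824,22.831) → (75.969,36.046) → (86.728,45.698), returning to the start.

; LightBurn 1.4.05
; GRBL device profile, absolute coords
G21
G90
G0 X159.660 Y17.579
M3 S713
G1 X38.399 Y34.162 F1144
G1 X133.137 Y17.734
G1 X159.660 Y17.579
G0 X205.903 Y12.209
M3 S713
G1 X232.438 Y23.581 F1144
G1 X258.265 Y31.573
G1 X283.384 Y36.185
G0 X340.349 Y18.363
M3 S713
G1 X287.307 Y32.493 F1144
G1 X216.756 Y37.338
G1 X184.888 Y44.979
G0 X16.012 Y41.230
M3 S713
G1 X112.340 Y41.230 F1144
G1 X112.340 Y22.551
G1 X16.012 Y22.551
G1 X16.012 Y41.230
G0 X134.253 Y22.414
M3 S713
G1 X269.379 Y41.401 F1144
G0 X91.202 Y43.592
M3 S713
G1 X107.482 Y40.030 F1144
G1 X114.847 Y25.080
G1 X107.751 Y10.001
G1 X91.538 Y6.147
G1 X78.415 Y16.420
G1 X78.266 Y33.085
G1 X91.202 Y43.592
G0 X86.728 Y45.698
M3 S713
G1 X99.232 Y38.448 F1144
G1 X96.201 Y24.316
G1 X81.824 Y22.831
G1 X75.969 Y36.046
G1 X86.728 Y45.698
M5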